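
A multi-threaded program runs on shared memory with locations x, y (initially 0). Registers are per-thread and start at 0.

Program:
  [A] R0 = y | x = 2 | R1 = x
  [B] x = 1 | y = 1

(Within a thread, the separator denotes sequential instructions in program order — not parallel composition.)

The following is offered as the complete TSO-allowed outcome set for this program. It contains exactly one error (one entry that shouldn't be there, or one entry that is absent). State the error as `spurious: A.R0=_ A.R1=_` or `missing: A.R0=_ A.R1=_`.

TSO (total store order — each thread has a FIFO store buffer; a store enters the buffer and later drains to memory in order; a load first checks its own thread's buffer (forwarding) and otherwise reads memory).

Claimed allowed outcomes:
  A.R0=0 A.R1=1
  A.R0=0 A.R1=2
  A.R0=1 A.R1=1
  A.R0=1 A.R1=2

outcome vector order: (A.R0,A.R1)
[TSO] allowed = {<0 1>; <0 2>; <1 2>}
claimed∖TSO = {<1 1>}

spurious: A.R0=1 A.R1=1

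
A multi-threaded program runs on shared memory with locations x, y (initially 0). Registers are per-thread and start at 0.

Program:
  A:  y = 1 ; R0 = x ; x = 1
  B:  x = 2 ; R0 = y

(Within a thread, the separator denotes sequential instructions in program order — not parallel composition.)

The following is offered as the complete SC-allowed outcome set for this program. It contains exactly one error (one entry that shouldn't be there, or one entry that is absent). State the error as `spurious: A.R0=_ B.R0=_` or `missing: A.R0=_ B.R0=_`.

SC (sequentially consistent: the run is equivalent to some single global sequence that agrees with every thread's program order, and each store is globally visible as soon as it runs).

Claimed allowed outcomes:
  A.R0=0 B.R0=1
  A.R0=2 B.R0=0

missing: A.R0=2 B.R0=1

outcome vector order: (A.R0,B.R0)
SC: 3 outcomes — {01, 20, 21}
SC∖claimed = {21}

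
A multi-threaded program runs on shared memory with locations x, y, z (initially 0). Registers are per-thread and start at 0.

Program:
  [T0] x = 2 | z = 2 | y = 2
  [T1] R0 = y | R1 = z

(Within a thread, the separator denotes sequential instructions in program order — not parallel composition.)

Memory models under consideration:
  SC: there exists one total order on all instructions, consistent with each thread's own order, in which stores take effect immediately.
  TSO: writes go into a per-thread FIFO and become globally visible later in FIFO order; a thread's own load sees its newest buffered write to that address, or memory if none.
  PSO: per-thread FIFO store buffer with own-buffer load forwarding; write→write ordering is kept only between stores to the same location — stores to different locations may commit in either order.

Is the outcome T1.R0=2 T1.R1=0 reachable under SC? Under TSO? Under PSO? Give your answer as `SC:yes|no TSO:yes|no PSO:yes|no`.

outcome vector order: (T1.R0,T1.R1)
SC: 3 outcomes — {(0,0), (0,2), (2,2)}
TSO: 3 outcomes — {(0,0), (0,2), (2,2)}
PSO: 4 outcomes — {(0,0), (0,2), (2,0), (2,2)}
target (2,0) ∈ {PSO}

SC:no TSO:no PSO:yes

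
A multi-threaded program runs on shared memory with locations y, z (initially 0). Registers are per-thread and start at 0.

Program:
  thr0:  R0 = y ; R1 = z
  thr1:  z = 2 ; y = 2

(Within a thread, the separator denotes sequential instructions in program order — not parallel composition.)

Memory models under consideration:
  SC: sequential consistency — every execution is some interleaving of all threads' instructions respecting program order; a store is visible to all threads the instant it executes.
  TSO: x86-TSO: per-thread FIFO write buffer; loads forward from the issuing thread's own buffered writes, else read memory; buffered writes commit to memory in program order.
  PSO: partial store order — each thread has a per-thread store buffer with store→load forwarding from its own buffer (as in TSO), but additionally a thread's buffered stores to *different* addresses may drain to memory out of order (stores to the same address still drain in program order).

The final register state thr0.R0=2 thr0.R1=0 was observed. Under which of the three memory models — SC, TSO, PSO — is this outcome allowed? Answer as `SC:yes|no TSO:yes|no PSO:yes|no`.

SC:no TSO:no PSO:yes

outcome vector order: (thr0.R0,thr0.R1)
SC: 3 outcomes — {0/0 0/2 2/2}
TSO: 3 outcomes — {0/0 0/2 2/2}
PSO: 4 outcomes — {0/0 0/2 2/0 2/2}
target 2/0 ∈ {PSO}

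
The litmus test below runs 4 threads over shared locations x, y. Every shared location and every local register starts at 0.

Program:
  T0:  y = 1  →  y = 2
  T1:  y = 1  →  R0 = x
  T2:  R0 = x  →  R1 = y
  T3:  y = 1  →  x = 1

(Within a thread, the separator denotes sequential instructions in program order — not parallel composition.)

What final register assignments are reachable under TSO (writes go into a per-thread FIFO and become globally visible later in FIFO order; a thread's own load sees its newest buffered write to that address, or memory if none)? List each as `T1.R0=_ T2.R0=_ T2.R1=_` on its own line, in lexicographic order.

T1.R0=0 T2.R0=0 T2.R1=0
T1.R0=0 T2.R0=0 T2.R1=1
T1.R0=0 T2.R0=0 T2.R1=2
T1.R0=0 T2.R0=1 T2.R1=1
T1.R0=0 T2.R0=1 T2.R1=2
T1.R0=1 T2.R0=0 T2.R1=0
T1.R0=1 T2.R0=0 T2.R1=1
T1.R0=1 T2.R0=0 T2.R1=2
T1.R0=1 T2.R0=1 T2.R1=1
T1.R0=1 T2.R0=1 T2.R1=2

outcome vector order: (T1.R0,T2.R0,T2.R1)
|TSO outcomes| = 10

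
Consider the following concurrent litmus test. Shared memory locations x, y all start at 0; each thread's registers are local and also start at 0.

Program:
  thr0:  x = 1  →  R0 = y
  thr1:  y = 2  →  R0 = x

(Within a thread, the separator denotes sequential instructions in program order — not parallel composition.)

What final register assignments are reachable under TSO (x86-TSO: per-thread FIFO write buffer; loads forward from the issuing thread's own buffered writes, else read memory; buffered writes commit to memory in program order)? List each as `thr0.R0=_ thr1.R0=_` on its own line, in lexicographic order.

outcome vector order: (thr0.R0,thr1.R0)
|TSO outcomes| = 4

thr0.R0=0 thr1.R0=0
thr0.R0=0 thr1.R0=1
thr0.R0=2 thr1.R0=0
thr0.R0=2 thr1.R0=1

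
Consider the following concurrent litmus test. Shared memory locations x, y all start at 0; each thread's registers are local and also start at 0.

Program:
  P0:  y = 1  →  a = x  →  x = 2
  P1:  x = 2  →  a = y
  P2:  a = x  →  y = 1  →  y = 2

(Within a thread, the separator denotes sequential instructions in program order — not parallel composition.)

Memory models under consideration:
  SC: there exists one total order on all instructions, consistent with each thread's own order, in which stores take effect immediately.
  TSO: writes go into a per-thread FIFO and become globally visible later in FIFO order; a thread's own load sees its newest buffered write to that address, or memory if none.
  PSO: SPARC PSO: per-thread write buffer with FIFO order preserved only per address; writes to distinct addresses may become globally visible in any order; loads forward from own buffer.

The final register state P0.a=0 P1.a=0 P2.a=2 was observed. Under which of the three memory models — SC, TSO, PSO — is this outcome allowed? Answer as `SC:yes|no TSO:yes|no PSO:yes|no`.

SC:no TSO:yes PSO:yes

outcome vector order: (P0.a,P1.a,P2.a)
under SC → (0,1,0), (0,1,2), (0,2,0), (0,2,2), (2,0,0), (2,0,2), (2,1,0), (2,1,2), (2,2,0), (2,2,2)
under TSO → (0,0,0), (0,0,2), (0,1,0), (0,1,2), (0,2,0), (0,2,2), (2,0,0), (2,0,2), (2,1,0), (2,1,2), (2,2,0), (2,2,2)
under PSO → (0,0,0), (0,0,2), (0,1,0), (0,1,2), (0,2,0), (0,2,2), (2,0,0), (2,0,2), (2,1,0), (2,1,2), (2,2,0), (2,2,2)
target (0,0,2) ∈ {TSO,PSO}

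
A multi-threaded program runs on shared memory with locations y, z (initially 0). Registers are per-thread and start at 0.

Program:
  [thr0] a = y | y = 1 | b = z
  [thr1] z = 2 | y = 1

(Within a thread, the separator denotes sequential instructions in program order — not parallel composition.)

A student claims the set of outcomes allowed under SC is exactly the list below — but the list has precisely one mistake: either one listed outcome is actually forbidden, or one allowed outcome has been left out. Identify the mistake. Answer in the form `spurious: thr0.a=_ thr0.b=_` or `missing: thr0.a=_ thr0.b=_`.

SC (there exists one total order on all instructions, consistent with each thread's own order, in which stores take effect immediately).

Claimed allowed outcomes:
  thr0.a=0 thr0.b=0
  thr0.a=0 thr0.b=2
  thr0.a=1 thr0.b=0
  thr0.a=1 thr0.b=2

outcome vector order: (thr0.a,thr0.b)
SC (3): <0 0> <0 2> <1 2>
claimed∖SC = {<1 0>}

spurious: thr0.a=1 thr0.b=0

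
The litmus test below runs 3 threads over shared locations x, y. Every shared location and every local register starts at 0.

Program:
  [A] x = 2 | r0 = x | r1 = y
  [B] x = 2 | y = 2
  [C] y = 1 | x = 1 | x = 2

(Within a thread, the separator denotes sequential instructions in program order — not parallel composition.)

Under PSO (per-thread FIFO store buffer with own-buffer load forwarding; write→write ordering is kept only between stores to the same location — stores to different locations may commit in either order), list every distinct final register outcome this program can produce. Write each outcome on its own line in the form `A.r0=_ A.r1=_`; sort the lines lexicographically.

A.r0=1 A.r1=0
A.r0=1 A.r1=1
A.r0=1 A.r1=2
A.r0=2 A.r1=0
A.r0=2 A.r1=1
A.r0=2 A.r1=2

outcome vector order: (A.r0,A.r1)
|PSO outcomes| = 6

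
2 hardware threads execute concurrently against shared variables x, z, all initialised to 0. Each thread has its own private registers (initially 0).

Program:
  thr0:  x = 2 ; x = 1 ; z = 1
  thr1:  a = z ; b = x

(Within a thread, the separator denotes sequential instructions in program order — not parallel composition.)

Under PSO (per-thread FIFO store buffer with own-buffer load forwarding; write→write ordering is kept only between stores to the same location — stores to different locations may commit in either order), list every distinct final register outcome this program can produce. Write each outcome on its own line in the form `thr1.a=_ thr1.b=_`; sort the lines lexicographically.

thr1.a=0 thr1.b=0
thr1.a=0 thr1.b=1
thr1.a=0 thr1.b=2
thr1.a=1 thr1.b=0
thr1.a=1 thr1.b=1
thr1.a=1 thr1.b=2

outcome vector order: (thr1.a,thr1.b)
|PSO outcomes| = 6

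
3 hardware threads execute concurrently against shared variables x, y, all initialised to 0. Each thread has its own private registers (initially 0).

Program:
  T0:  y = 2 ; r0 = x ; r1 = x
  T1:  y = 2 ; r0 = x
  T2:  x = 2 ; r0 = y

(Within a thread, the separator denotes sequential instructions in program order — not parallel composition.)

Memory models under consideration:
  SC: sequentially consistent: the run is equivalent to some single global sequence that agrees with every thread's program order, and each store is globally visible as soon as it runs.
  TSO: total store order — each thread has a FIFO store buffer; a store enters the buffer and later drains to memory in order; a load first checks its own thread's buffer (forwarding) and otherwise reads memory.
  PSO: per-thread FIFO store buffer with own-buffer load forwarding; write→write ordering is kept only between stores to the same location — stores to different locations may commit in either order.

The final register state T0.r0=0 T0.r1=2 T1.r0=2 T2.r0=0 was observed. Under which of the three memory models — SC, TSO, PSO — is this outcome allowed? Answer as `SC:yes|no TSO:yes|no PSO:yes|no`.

outcome vector order: (T0.r0,T0.r1,T1.r0,T2.r0)
SC: 7 outcomes — {(0,0,0,2) (0,0,2,2) (0,2,0,2) (0,2,2,2) (2,2,0,2) (2,2,2,0) (2,2,2,2)}
TSO: 12 outcomes — {(0,0,0,0) (0,0,0,2) (0,0,2,0) (0,0,2,2) (0,2,0,0) (0,2,0,2) (0,2,2,0) (0,2,2,2) (2,2,0,0) (2,2,0,2) (2,2,2,0) (2,2,2,2)}
PSO: 12 outcomes — {(0,0,0,0) (0,0,0,2) (0,0,2,0) (0,0,2,2) (0,2,0,0) (0,2,0,2) (0,2,2,0) (0,2,2,2) (2,2,0,0) (2,2,0,2) (2,2,2,0) (2,2,2,2)}
target (0,2,2,0) ∈ {TSO,PSO}

SC:no TSO:yes PSO:yes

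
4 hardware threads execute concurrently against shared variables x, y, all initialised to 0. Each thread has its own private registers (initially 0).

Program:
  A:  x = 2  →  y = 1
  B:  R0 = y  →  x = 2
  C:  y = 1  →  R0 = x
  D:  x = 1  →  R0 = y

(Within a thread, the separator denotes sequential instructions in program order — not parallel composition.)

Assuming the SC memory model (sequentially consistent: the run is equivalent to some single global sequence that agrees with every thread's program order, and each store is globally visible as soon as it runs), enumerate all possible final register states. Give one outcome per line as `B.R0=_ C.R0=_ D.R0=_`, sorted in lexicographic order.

outcome vector order: (B.R0,C.R0,D.R0)
|SC outcomes| = 10

B.R0=0 C.R0=0 D.R0=1
B.R0=0 C.R0=1 D.R0=0
B.R0=0 C.R0=1 D.R0=1
B.R0=0 C.R0=2 D.R0=0
B.R0=0 C.R0=2 D.R0=1
B.R0=1 C.R0=0 D.R0=1
B.R0=1 C.R0=1 D.R0=0
B.R0=1 C.R0=1 D.R0=1
B.R0=1 C.R0=2 D.R0=0
B.R0=1 C.R0=2 D.R0=1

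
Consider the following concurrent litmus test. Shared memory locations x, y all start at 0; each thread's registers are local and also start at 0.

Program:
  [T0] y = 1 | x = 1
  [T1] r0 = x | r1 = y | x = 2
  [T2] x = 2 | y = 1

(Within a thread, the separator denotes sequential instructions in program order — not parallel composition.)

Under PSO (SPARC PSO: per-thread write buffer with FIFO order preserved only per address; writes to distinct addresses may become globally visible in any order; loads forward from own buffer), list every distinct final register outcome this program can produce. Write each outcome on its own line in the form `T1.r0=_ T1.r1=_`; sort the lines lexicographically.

outcome vector order: (T1.r0,T1.r1)
|PSO outcomes| = 6

T1.r0=0 T1.r1=0
T1.r0=0 T1.r1=1
T1.r0=1 T1.r1=0
T1.r0=1 T1.r1=1
T1.r0=2 T1.r1=0
T1.r0=2 T1.r1=1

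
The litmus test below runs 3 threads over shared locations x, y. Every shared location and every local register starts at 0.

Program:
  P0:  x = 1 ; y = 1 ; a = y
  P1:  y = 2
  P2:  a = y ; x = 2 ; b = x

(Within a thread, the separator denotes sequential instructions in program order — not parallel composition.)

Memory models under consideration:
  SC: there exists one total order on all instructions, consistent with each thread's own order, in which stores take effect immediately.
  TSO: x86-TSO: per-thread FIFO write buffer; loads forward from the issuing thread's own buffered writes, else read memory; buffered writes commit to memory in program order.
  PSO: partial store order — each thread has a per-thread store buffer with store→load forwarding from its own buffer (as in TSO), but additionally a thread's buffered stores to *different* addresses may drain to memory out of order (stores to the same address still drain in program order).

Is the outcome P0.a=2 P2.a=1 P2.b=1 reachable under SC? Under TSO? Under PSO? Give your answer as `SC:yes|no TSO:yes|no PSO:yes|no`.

outcome vector order: (P0.a,P2.a,P2.b)
under SC → (1,0,1), (1,0,2), (1,1,2), (1,2,1), (1,2,2), (2,0,1), (2,0,2), (2,1,2), (2,2,2)
under TSO → (1,0,1), (1,0,2), (1,1,2), (1,2,1), (1,2,2), (2,0,1), (2,0,2), (2,1,2), (2,2,2)
under PSO → (1,0,1), (1,0,2), (1,1,1), (1,1,2), (1,2,1), (1,2,2), (2,0,1), (2,0,2), (2,1,1), (2,1,2), (2,2,1), (2,2,2)
target (2,1,1) ∈ {PSO}

SC:no TSO:no PSO:yes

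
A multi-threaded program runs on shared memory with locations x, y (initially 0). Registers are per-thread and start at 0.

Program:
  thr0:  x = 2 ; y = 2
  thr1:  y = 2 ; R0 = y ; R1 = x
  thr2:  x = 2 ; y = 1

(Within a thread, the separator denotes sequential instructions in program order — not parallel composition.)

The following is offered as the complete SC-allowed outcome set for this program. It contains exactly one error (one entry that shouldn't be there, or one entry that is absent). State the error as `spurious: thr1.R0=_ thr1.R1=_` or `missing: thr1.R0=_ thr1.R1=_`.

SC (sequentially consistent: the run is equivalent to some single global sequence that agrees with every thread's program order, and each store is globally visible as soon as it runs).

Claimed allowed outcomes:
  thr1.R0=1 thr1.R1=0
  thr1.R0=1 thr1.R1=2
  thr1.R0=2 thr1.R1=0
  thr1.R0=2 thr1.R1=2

spurious: thr1.R0=1 thr1.R1=0

outcome vector order: (thr1.R0,thr1.R1)
under SC → 1/2, 2/0, 2/2
claimed∖SC = {1/0}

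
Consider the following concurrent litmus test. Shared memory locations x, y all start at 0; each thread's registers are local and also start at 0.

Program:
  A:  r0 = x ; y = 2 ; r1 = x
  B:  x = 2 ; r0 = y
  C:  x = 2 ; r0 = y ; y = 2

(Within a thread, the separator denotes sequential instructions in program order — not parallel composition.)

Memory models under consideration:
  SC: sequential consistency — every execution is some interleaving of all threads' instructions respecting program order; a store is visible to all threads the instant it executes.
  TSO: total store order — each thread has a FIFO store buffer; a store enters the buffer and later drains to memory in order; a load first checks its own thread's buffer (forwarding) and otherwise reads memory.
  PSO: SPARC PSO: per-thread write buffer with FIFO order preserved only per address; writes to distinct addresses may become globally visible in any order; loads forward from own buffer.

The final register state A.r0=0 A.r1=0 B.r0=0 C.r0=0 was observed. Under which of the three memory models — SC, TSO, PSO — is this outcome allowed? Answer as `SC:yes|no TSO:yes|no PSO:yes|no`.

outcome vector order: (A.r0,A.r1,B.r0,C.r0)
under SC → 0/0/2/2, 0/2/0/0, 0/2/0/2, 0/2/2/0, 0/2/2/2, 2/2/0/0, 2/2/0/2, 2/2/2/0, 2/2/2/2
under TSO → 0/0/0/0, 0/0/0/2, 0/0/2/0, 0/0/2/2, 0/2/0/0, 0/2/0/2, 0/2/2/0, 0/2/2/2, 2/2/0/0, 2/2/0/2, 2/2/2/0, 2/2/2/2
under PSO → 0/0/0/0, 0/0/0/2, 0/0/2/0, 0/0/2/2, 0/2/0/0, 0/2/0/2, 0/2/2/0, 0/2/2/2, 2/2/0/0, 2/2/0/2, 2/2/2/0, 2/2/2/2
target 0/0/0/0 ∈ {TSO,PSO}

SC:no TSO:yes PSO:yes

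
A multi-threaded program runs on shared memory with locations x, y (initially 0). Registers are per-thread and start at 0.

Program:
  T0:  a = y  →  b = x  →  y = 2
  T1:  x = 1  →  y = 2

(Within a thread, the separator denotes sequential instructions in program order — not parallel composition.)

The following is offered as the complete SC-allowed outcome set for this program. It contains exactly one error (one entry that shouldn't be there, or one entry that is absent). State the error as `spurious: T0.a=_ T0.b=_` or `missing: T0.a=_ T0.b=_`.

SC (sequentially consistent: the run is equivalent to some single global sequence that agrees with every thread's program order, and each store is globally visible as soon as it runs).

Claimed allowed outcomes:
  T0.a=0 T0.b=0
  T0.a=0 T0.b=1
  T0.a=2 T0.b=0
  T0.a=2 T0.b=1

spurious: T0.a=2 T0.b=0

outcome vector order: (T0.a,T0.b)
SC (3): <0 0>, <0 1>, <2 1>
claimed∖SC = {<2 0>}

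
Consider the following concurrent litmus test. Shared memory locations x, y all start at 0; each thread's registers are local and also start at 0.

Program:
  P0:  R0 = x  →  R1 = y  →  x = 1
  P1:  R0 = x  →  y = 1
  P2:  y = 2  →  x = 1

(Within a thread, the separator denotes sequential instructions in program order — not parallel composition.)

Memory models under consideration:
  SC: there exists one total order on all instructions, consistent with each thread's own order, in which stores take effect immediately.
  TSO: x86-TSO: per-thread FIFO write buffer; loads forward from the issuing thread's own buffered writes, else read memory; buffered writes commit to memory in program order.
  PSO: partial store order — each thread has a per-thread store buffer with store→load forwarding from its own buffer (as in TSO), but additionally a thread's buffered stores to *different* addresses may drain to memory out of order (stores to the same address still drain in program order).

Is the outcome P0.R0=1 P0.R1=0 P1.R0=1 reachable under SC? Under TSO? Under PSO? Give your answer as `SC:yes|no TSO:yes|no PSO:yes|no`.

SC:no TSO:no PSO:yes

outcome vector order: (P0.R0,P0.R1,P1.R0)
[SC] allowed = {0/0/0; 0/0/1; 0/1/0; 0/1/1; 0/2/0; 0/2/1; 1/1/0; 1/1/1; 1/2/0; 1/2/1}
[TSO] allowed = {0/0/0; 0/0/1; 0/1/0; 0/1/1; 0/2/0; 0/2/1; 1/1/0; 1/1/1; 1/2/0; 1/2/1}
[PSO] allowed = {0/0/0; 0/0/1; 0/1/0; 0/1/1; 0/2/0; 0/2/1; 1/0/0; 1/0/1; 1/1/0; 1/1/1; 1/2/0; 1/2/1}
target 1/0/1 ∈ {PSO}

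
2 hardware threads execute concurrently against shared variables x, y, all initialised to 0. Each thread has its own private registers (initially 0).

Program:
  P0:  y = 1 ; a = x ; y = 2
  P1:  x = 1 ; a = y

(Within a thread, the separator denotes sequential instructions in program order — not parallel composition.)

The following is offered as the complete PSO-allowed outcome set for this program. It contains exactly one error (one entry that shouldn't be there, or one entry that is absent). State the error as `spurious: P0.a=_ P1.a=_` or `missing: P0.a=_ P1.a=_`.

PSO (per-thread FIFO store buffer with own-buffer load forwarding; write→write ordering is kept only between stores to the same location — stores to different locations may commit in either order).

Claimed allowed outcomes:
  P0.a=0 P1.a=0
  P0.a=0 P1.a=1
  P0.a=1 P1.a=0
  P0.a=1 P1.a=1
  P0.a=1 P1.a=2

outcome vector order: (P0.a,P1.a)
[PSO] allowed = {0/0, 0/1, 0/2, 1/0, 1/1, 1/2}
PSO∖claimed = {0/2}

missing: P0.a=0 P1.a=2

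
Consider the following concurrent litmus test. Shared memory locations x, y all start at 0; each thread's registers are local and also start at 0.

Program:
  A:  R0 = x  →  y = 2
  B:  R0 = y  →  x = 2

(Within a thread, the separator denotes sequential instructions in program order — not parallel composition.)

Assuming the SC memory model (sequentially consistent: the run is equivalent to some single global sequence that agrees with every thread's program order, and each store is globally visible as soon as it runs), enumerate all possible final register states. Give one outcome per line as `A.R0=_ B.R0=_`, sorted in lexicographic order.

outcome vector order: (A.R0,B.R0)
|SC outcomes| = 3

A.R0=0 B.R0=0
A.R0=0 B.R0=2
A.R0=2 B.R0=0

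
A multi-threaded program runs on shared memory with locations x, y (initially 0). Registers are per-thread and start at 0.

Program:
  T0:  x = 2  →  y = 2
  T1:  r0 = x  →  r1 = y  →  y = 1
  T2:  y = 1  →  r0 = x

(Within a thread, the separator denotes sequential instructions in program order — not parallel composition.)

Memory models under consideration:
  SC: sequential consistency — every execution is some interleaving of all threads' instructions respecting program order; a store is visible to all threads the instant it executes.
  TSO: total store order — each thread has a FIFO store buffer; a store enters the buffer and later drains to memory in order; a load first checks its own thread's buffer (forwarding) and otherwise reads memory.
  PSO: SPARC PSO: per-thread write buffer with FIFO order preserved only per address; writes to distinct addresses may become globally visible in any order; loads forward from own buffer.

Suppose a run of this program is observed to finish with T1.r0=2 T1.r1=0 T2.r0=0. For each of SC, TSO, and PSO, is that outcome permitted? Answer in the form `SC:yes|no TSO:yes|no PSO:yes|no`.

outcome vector order: (T1.r0,T1.r1,T2.r0)
[SC] allowed = {000; 002; 010; 012; 020; 022; 202; 210; 212; 220; 222}
[TSO] allowed = {000; 002; 010; 012; 020; 022; 200; 202; 210; 212; 220; 222}
[PSO] allowed = {000; 002; 010; 012; 020; 022; 200; 202; 210; 212; 220; 222}
target 200 ∈ {TSO,PSO}

SC:no TSO:yes PSO:yes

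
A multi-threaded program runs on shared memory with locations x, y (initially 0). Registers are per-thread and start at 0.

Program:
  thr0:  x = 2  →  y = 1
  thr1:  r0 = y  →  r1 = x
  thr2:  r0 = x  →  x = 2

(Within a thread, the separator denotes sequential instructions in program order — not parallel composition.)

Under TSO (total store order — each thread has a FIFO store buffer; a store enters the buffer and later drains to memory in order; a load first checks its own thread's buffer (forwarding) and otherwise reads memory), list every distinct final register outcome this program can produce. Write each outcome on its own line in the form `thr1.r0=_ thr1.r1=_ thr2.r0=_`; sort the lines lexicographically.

outcome vector order: (thr1.r0,thr1.r1,thr2.r0)
|TSO outcomes| = 6

thr1.r0=0 thr1.r1=0 thr2.r0=0
thr1.r0=0 thr1.r1=0 thr2.r0=2
thr1.r0=0 thr1.r1=2 thr2.r0=0
thr1.r0=0 thr1.r1=2 thr2.r0=2
thr1.r0=1 thr1.r1=2 thr2.r0=0
thr1.r0=1 thr1.r1=2 thr2.r0=2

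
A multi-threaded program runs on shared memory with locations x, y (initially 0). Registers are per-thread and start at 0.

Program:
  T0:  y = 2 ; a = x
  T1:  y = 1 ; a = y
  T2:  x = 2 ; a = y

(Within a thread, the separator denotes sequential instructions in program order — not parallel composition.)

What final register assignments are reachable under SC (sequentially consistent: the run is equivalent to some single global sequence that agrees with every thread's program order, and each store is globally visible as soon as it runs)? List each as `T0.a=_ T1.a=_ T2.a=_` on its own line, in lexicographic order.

outcome vector order: (T0.a,T1.a,T2.a)
|SC outcomes| = 9

T0.a=0 T1.a=1 T2.a=1
T0.a=0 T1.a=1 T2.a=2
T0.a=0 T1.a=2 T2.a=2
T0.a=2 T1.a=1 T2.a=0
T0.a=2 T1.a=1 T2.a=1
T0.a=2 T1.a=1 T2.a=2
T0.a=2 T1.a=2 T2.a=0
T0.a=2 T1.a=2 T2.a=1
T0.a=2 T1.a=2 T2.a=2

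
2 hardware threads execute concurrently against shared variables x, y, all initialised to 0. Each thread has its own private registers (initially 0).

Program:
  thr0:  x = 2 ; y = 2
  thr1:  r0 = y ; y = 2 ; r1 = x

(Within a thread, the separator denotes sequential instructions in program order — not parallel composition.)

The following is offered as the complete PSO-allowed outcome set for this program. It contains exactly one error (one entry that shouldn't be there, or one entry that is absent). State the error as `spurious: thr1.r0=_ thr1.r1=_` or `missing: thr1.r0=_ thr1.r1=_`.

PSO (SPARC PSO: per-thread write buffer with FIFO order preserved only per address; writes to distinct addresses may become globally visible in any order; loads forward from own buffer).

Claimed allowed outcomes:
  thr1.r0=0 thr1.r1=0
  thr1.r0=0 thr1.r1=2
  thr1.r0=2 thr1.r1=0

outcome vector order: (thr1.r0,thr1.r1)
PSO (4): 0/0, 0/2, 2/0, 2/2
PSO∖claimed = {2/2}

missing: thr1.r0=2 thr1.r1=2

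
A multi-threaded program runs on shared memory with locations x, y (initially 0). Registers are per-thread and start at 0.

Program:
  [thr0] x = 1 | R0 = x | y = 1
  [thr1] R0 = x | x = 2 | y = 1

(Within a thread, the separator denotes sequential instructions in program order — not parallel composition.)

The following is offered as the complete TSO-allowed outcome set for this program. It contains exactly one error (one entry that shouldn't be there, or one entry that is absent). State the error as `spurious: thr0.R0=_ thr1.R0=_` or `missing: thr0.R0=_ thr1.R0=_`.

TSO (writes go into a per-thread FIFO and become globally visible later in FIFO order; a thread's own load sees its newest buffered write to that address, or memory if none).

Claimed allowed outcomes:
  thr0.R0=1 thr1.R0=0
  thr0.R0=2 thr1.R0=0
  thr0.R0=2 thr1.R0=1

missing: thr0.R0=1 thr1.R0=1

outcome vector order: (thr0.R0,thr1.R0)
TSO: 4 outcomes — {1/0, 1/1, 2/0, 2/1}
TSO∖claimed = {1/1}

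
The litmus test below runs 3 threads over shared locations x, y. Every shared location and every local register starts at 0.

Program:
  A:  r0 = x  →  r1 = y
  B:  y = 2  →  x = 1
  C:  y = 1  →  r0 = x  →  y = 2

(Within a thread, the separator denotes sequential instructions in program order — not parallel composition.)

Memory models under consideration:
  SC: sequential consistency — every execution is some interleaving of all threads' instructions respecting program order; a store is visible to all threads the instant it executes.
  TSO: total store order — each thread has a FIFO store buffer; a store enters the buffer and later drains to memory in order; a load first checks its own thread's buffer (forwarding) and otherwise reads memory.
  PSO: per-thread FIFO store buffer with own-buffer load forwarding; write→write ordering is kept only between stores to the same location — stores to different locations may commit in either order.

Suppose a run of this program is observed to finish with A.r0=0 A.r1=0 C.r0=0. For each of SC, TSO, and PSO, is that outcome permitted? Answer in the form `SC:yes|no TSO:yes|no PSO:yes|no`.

SC:yes TSO:yes PSO:yes

outcome vector order: (A.r0,A.r1,C.r0)
SC: 10 outcomes — {(0,0,0); (0,0,1); (0,1,0); (0,1,1); (0,2,0); (0,2,1); (1,1,0); (1,1,1); (1,2,0); (1,2,1)}
TSO: 10 outcomes — {(0,0,0); (0,0,1); (0,1,0); (0,1,1); (0,2,0); (0,2,1); (1,1,0); (1,1,1); (1,2,0); (1,2,1)}
PSO: 12 outcomes — {(0,0,0); (0,0,1); (0,1,0); (0,1,1); (0,2,0); (0,2,1); (1,0,0); (1,0,1); (1,1,0); (1,1,1); (1,2,0); (1,2,1)}
target (0,0,0) ∈ {SC,TSO,PSO}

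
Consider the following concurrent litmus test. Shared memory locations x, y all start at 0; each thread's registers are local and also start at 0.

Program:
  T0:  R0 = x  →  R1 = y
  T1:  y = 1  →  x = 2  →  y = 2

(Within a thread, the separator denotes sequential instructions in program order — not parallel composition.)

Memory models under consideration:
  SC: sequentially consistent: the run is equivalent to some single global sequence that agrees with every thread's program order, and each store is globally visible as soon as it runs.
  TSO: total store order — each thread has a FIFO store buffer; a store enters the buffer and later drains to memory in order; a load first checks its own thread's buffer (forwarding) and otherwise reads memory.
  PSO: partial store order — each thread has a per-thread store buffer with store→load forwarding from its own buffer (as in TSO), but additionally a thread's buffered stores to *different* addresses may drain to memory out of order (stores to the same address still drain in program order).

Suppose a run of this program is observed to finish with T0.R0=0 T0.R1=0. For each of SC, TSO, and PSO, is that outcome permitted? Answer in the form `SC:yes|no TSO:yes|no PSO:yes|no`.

outcome vector order: (T0.R0,T0.R1)
under SC → 0/0 0/1 0/2 2/1 2/2
under TSO → 0/0 0/1 0/2 2/1 2/2
under PSO → 0/0 0/1 0/2 2/0 2/1 2/2
target 0/0 ∈ {SC,TSO,PSO}

SC:yes TSO:yes PSO:yes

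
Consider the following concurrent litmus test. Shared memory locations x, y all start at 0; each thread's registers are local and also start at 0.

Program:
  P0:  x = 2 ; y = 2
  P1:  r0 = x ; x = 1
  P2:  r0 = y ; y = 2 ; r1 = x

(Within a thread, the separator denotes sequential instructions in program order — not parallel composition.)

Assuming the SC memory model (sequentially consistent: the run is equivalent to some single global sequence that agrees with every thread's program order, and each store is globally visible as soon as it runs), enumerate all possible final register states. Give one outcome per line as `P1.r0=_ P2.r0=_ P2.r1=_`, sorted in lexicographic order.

P1.r0=0 P2.r0=0 P2.r1=0
P1.r0=0 P2.r0=0 P2.r1=1
P1.r0=0 P2.r0=0 P2.r1=2
P1.r0=0 P2.r0=2 P2.r1=1
P1.r0=0 P2.r0=2 P2.r1=2
P1.r0=2 P2.r0=0 P2.r1=0
P1.r0=2 P2.r0=0 P2.r1=1
P1.r0=2 P2.r0=0 P2.r1=2
P1.r0=2 P2.r0=2 P2.r1=1
P1.r0=2 P2.r0=2 P2.r1=2

outcome vector order: (P1.r0,P2.r0,P2.r1)
|SC outcomes| = 10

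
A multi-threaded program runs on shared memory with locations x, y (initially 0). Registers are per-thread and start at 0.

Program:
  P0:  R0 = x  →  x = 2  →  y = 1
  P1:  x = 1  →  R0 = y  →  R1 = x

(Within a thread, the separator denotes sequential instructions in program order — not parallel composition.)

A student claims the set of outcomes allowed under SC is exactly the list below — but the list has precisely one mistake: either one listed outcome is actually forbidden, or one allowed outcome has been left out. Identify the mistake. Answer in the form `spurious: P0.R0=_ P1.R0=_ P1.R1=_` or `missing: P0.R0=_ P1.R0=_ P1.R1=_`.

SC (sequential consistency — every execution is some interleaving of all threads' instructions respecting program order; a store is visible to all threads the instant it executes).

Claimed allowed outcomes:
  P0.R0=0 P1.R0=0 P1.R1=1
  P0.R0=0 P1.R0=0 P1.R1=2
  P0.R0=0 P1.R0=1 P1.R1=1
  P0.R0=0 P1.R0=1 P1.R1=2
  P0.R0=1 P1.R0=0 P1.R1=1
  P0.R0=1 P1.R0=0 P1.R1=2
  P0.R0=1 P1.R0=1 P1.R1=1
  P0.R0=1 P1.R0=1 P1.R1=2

outcome vector order: (P0.R0,P1.R0,P1.R1)
SC (7): <0 0 1>; <0 0 2>; <0 1 1>; <0 1 2>; <1 0 1>; <1 0 2>; <1 1 2>
claimed∖SC = {<1 1 1>}

spurious: P0.R0=1 P1.R0=1 P1.R1=1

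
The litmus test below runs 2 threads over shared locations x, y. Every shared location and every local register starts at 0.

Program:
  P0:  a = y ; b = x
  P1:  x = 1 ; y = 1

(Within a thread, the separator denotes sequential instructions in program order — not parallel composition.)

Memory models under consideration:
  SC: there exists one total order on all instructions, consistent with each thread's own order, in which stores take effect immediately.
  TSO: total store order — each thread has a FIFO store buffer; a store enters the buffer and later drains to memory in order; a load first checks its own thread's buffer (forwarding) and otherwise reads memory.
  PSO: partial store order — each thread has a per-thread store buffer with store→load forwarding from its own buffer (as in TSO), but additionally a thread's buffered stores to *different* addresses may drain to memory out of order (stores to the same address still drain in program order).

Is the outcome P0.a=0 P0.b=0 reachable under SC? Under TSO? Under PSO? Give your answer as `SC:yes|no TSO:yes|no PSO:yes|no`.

SC:yes TSO:yes PSO:yes

outcome vector order: (P0.a,P0.b)
under SC → 0/0; 0/1; 1/1
under TSO → 0/0; 0/1; 1/1
under PSO → 0/0; 0/1; 1/0; 1/1
target 0/0 ∈ {SC,TSO,PSO}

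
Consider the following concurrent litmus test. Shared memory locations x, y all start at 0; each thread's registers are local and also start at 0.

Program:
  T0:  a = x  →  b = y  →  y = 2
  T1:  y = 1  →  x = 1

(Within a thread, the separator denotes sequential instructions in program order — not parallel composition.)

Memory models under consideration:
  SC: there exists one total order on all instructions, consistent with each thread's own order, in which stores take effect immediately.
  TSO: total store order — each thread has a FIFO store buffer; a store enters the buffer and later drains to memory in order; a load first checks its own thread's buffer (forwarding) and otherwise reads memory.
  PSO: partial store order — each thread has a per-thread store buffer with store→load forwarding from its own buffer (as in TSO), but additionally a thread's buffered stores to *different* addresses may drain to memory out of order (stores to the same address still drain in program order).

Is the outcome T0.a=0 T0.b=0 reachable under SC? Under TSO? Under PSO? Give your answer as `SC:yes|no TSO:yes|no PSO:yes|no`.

outcome vector order: (T0.a,T0.b)
[SC] allowed = {<0 0> <0 1> <1 1>}
[TSO] allowed = {<0 0> <0 1> <1 1>}
[PSO] allowed = {<0 0> <0 1> <1 0> <1 1>}
target <0 0> ∈ {SC,TSO,PSO}

SC:yes TSO:yes PSO:yes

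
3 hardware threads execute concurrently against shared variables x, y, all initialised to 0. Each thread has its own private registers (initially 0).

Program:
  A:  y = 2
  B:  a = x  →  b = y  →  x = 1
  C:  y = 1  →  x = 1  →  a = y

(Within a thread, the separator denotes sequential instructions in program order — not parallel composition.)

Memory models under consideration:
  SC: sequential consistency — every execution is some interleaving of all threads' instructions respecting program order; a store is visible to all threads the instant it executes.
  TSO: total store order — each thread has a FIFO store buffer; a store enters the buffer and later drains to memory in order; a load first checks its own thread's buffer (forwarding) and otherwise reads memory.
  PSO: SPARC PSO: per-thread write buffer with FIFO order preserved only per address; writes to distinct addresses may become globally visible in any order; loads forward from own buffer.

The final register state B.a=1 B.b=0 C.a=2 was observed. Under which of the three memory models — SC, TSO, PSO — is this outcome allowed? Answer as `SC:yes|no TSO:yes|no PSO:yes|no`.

SC:no TSO:no PSO:yes

outcome vector order: (B.a,B.b,C.a)
SC: 10 outcomes — {001 002 011 012 021 022 111 112 121 122}
TSO: 10 outcomes — {001 002 011 012 021 022 111 112 121 122}
PSO: 12 outcomes — {001 002 011 012 021 022 101 102 111 112 121 122}
target 102 ∈ {PSO}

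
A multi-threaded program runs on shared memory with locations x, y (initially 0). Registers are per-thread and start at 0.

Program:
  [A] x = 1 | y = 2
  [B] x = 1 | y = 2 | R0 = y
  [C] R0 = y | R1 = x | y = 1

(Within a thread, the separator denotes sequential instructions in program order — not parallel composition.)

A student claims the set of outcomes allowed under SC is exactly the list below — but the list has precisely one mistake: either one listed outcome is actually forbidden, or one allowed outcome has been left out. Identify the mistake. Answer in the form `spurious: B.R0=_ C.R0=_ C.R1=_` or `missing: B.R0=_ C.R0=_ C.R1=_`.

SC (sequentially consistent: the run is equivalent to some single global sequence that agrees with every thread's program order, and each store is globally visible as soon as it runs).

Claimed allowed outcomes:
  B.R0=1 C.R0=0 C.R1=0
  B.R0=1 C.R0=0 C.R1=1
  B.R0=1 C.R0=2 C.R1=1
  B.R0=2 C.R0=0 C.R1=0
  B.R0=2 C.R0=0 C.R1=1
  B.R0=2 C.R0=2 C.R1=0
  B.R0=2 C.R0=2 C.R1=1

outcome vector order: (B.R0,C.R0,C.R1)
under SC → 100 101 121 200 201 221
claimed∖SC = {220}

spurious: B.R0=2 C.R0=2 C.R1=0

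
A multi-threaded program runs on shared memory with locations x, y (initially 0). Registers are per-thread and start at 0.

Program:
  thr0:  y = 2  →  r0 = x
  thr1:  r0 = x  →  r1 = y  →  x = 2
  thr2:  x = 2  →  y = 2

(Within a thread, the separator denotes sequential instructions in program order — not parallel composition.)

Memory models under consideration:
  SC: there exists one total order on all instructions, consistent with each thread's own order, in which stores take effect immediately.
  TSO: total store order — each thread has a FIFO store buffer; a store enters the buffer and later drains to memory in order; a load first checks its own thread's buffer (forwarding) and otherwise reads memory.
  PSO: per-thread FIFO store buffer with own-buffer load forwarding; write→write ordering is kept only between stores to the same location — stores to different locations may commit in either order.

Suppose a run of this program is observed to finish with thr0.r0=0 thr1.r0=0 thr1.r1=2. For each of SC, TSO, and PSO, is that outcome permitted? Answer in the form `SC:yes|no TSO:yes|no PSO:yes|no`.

outcome vector order: (thr0.r0,thr1.r0,thr1.r1)
[SC] allowed = {000; 002; 022; 200; 202; 220; 222}
[TSO] allowed = {000; 002; 020; 022; 200; 202; 220; 222}
[PSO] allowed = {000; 002; 020; 022; 200; 202; 220; 222}
target 002 ∈ {SC,TSO,PSO}

SC:yes TSO:yes PSO:yes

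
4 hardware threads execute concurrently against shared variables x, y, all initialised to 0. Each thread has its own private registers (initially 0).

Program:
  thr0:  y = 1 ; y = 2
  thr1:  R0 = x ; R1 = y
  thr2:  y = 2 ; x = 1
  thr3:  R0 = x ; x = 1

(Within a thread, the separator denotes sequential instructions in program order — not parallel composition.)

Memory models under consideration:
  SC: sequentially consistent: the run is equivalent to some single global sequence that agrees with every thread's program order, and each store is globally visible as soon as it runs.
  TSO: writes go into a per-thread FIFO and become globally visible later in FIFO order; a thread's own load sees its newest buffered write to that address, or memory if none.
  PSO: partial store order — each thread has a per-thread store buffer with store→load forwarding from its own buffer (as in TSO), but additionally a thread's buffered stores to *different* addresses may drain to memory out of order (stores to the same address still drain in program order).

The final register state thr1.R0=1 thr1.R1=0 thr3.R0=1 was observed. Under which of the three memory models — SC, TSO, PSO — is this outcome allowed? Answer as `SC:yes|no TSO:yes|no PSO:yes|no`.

outcome vector order: (thr1.R0,thr1.R1,thr3.R0)
SC (11): 0/0/0; 0/0/1; 0/1/0; 0/1/1; 0/2/0; 0/2/1; 1/0/0; 1/1/0; 1/1/1; 1/2/0; 1/2/1
TSO (11): 0/0/0; 0/0/1; 0/1/0; 0/1/1; 0/2/0; 0/2/1; 1/0/0; 1/1/0; 1/1/1; 1/2/0; 1/2/1
PSO (12): 0/0/0; 0/0/1; 0/1/0; 0/1/1; 0/2/0; 0/2/1; 1/0/0; 1/0/1; 1/1/0; 1/1/1; 1/2/0; 1/2/1
target 1/0/1 ∈ {PSO}

SC:no TSO:no PSO:yes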